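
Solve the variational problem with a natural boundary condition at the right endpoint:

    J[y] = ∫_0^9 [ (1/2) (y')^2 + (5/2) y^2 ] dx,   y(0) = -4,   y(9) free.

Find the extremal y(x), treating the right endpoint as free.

The Lagrangian L = (1/2) (y')^2 + (5/2) y^2 gives
    ∂L/∂y = 5 y,   ∂L/∂y' = y'.
Euler-Lagrange: y'' − 5 y = 0.
With k = sqrt(5), the general solution is
    y(x) = A cosh(sqrt(5) x) + B sinh(sqrt(5) x).
Fixed left endpoint y(0) = -4 ⇒ A = -4.
The right endpoint x = 9 is free, so the natural (transversality) condition is ∂L/∂y' |_{x=9} = 0, i.e. y'(9) = 0.
Compute y'(x) = A k sinh(k x) + B k cosh(k x), so
    y'(9) = A k sinh(k·9) + B k cosh(k·9) = 0
    ⇒ B = −A tanh(k·9) = 4 tanh(sqrt(5)·9).
Therefore the extremal is
    y(x) = −4 cosh(sqrt(5) x) + 4 tanh(sqrt(5)·9) sinh(sqrt(5) x).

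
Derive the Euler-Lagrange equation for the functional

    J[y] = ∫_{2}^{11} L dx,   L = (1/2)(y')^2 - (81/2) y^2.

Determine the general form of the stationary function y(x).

The Lagrangian is L = (1/2)(y')^2 - (81/2) y^2.
∂L/∂y = -81y.
∂L/∂y' = y'.
The Euler-Lagrange equation d/dx(∂L/∂y') − ∂L/∂y = 0 becomes:
    y'' + 81 y = 0
General solution: y(x) = A sin(9x) + B cos(9x), where A and B are arbitrary constants fixed by the endpoint conditions.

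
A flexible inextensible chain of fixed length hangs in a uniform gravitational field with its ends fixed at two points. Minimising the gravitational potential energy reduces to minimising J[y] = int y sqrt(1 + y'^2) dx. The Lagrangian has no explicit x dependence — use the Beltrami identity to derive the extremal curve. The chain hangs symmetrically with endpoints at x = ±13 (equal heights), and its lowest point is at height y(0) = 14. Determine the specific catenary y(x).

The Lagrangian L(y, y') = y sqrt(1 + y'^2) has no explicit x dependence, so the Beltrami identity applies:
    L − y' ∂L/∂y' = C.
Compute ∂L/∂y' = y · y' / sqrt(1 + y'^2). Then
    L − y' ∂L/∂y'
    = y sqrt(1 + y'^2) − y · y'^2 / sqrt(1 + y'^2)
    = y (1 + y'^2 − y'^2) / sqrt(1 + y'^2)
    = y / sqrt(1 + y'^2) = C.
Squaring gives y^2 = C^2 (1 + y'^2), i.e.
    y'^2 = y^2 / C^2 − 1.
Separating variables,
    dy / sqrt(y^2 − C^2) = dx / C,
and integrating gives arccosh(y / C) = (x − a)/C, so
    y(x) = C cosh((x − a)/C),
the catenary. The constants C and a are fixed by the two endpoint conditions (and, for the hanging-chain problem, the length constraint selects C).
Now fit the given data. The endpoints x = ±13 are symmetric at equal height, so the catenary is even about its minimum: a = 0 and y(x) = C cosh(x/C). The lowest point is y(0) = C cosh(0) = C, and we are told y(0) = 14, so C = 14. Therefore
    y(x) = 14 cosh(x/14),
and at the endpoints
    y(±13) = 14 cosh(13/14).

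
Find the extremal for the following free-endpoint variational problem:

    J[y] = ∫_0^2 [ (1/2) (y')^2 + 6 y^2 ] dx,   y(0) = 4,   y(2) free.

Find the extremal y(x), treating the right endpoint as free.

The Lagrangian L = (1/2) (y')^2 + 6 y^2 gives
    ∂L/∂y = 12 y,   ∂L/∂y' = y'.
Euler-Lagrange: y'' − 12 y = 0.
With k = sqrt(12), the general solution is
    y(x) = A cosh(sqrt(12) x) + B sinh(sqrt(12) x).
Fixed left endpoint y(0) = 4 ⇒ A = 4.
The right endpoint x = 2 is free, so the natural (transversality) condition is ∂L/∂y' |_{x=2} = 0, i.e. y'(2) = 0.
Compute y'(x) = A k sinh(k x) + B k cosh(k x), so
    y'(2) = A k sinh(k·2) + B k cosh(k·2) = 0
    ⇒ B = −A tanh(k·2) = − 4 tanh(sqrt(12)·2).
Therefore the extremal is
    y(x) = 4 cosh(sqrt(12) x) − 4 tanh(sqrt(12)·2) sinh(sqrt(12) x).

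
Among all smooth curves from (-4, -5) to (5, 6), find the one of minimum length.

Arc-length functional: J[y] = ∫ sqrt(1 + (y')^2) dx.
Lagrangian L = sqrt(1 + (y')^2) has no explicit y dependence, so ∂L/∂y = 0 and the Euler-Lagrange equation gives
    d/dx( y' / sqrt(1 + (y')^2) ) = 0  ⇒  y' / sqrt(1 + (y')^2) = const.
Hence y' is constant, so y(x) is affine.
Fitting the endpoints (-4, -5) and (5, 6):
    slope m = (6 − (-5)) / (5 − (-4)) = 11/9,
    intercept c = (-5) − m·(-4) = -1/9.
Extremal: y(x) = (11/9) x - 1/9.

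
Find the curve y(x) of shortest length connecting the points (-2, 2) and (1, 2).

Arc-length functional: J[y] = ∫ sqrt(1 + (y')^2) dx.
Lagrangian L = sqrt(1 + (y')^2) has no explicit y dependence, so ∂L/∂y = 0 and the Euler-Lagrange equation gives
    d/dx( y' / sqrt(1 + (y')^2) ) = 0  ⇒  y' / sqrt(1 + (y')^2) = const.
Hence y' is constant, so y(x) is affine.
Fitting the endpoints (-2, 2) and (1, 2):
    slope m = (2 − 2) / (1 − (-2)) = 0,
    intercept c = 2 − m·(-2) = 2.
Extremal: y(x) = 2.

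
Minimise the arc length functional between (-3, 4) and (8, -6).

Arc-length functional: J[y] = ∫ sqrt(1 + (y')^2) dx.
Lagrangian L = sqrt(1 + (y')^2) has no explicit y dependence, so ∂L/∂y = 0 and the Euler-Lagrange equation gives
    d/dx( y' / sqrt(1 + (y')^2) ) = 0  ⇒  y' / sqrt(1 + (y')^2) = const.
Hence y' is constant, so y(x) is affine.
Fitting the endpoints (-3, 4) and (8, -6):
    slope m = ((-6) − 4) / (8 − (-3)) = -10/11,
    intercept c = 4 − m·(-3) = 14/11.
Extremal: y(x) = (-10/11) x + 14/11.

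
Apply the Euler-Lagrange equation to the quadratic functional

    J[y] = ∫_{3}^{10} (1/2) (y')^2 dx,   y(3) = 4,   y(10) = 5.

The Lagrangian is L = (1/2) (y')^2.
Compute ∂L/∂y = 0, ∂L/∂y' = y'.
The Euler-Lagrange equation d/dx(∂L/∂y') − ∂L/∂y = 0 reduces to
    y'' = 0.
Its general solution is
    y(x) = A x + B,
with A, B fixed by the endpoint conditions.
Applying the endpoint conditions y(3) = 4 and y(10) = 5: solve A·3 + B = 4 and A·10 + B = 5. Subtracting gives A(10 − 3) = 5 − 4, so A = 1/7, and B = 4 − A·3 = 25/7. Therefore
    y(x) = (1/7) x + 25/7.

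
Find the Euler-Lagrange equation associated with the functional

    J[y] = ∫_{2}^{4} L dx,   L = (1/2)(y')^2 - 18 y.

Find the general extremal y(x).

The Lagrangian is L = (1/2)(y')^2 - 18 y.
∂L/∂y = -18.
∂L/∂y' = y'.
The Euler-Lagrange equation d/dx(∂L/∂y') − ∂L/∂y = 0 becomes:
    y'' + 18 = 0
General solution: y(x) = -9 x^2 + A x + B, where A and B are arbitrary constants fixed by the endpoint conditions.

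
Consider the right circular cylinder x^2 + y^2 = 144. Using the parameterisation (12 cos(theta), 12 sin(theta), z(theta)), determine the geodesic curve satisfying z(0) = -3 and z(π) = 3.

Parameterise the cylinder of radius R = 12 as
    r(θ) = (12 cos θ, 12 sin θ, z(θ)).
The arc-length element is
    ds = sqrt(144 + (dz/dθ)^2) dθ,
so the Lagrangian is L = sqrt(144 + z'^2).
L depends on z' only, not on z or θ, so ∂L/∂z = 0 and
    ∂L/∂z' = z' / sqrt(144 + z'^2).
The Euler-Lagrange equation gives
    d/dθ( z' / sqrt(144 + z'^2) ) = 0,
so z' is constant. Integrating once:
    z(θ) = a θ + b,
a helix on the cylinder (a straight line when the cylinder is unrolled). The constants a, b are determined by the endpoint conditions.
With endpoint conditions z(0) = -3 and z(π) = 3: from z(0) = b we get b = -3, and a·π + -3 = 3 gives a = 6/π, so
    z(θ) = (6/π) θ − 3.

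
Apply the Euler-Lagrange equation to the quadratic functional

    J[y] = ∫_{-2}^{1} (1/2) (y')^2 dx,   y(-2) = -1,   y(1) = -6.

The Lagrangian is L = (1/2) (y')^2.
Compute ∂L/∂y = 0, ∂L/∂y' = y'.
The Euler-Lagrange equation d/dx(∂L/∂y') − ∂L/∂y = 0 reduces to
    y'' = 0.
Its general solution is
    y(x) = A x + B,
with A, B fixed by the endpoint conditions.
Applying the endpoint conditions y(-2) = -1 and y(1) = -6: solve A·-2 + B = -1 and A·1 + B = -6. Subtracting gives A(1 − -2) = -6 − -1, so A = -5/3, and B = -1 − A·-2 = -13/3. Therefore
    y(x) = (-5/3) x - 13/3.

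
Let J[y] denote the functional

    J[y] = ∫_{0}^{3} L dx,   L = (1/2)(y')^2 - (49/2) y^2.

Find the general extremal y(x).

The Lagrangian is L = (1/2)(y')^2 - (49/2) y^2.
∂L/∂y = -49y.
∂L/∂y' = y'.
The Euler-Lagrange equation d/dx(∂L/∂y') − ∂L/∂y = 0 becomes:
    y'' + 49 y = 0
General solution: y(x) = A sin(7x) + B cos(7x), where A and B are arbitrary constants fixed by the endpoint conditions.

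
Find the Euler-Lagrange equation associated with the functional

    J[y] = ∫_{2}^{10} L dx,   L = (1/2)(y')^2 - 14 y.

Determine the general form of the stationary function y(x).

The Lagrangian is L = (1/2)(y')^2 - 14 y.
∂L/∂y = -14.
∂L/∂y' = y'.
The Euler-Lagrange equation d/dx(∂L/∂y') − ∂L/∂y = 0 becomes:
    y'' + 14 = 0
General solution: y(x) = -7 x^2 + A x + B, where A and B are arbitrary constants fixed by the endpoint conditions.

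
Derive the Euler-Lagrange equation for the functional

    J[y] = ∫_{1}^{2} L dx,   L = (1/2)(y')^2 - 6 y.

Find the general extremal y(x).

The Lagrangian is L = (1/2)(y')^2 - 6 y.
∂L/∂y = -6.
∂L/∂y' = y'.
The Euler-Lagrange equation d/dx(∂L/∂y') − ∂L/∂y = 0 becomes:
    y'' + 6 = 0
General solution: y(x) = -3 x^2 + A x + B, where A and B are arbitrary constants fixed by the endpoint conditions.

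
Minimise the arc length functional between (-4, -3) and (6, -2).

Arc-length functional: J[y] = ∫ sqrt(1 + (y')^2) dx.
Lagrangian L = sqrt(1 + (y')^2) has no explicit y dependence, so ∂L/∂y = 0 and the Euler-Lagrange equation gives
    d/dx( y' / sqrt(1 + (y')^2) ) = 0  ⇒  y' / sqrt(1 + (y')^2) = const.
Hence y' is constant, so y(x) is affine.
Fitting the endpoints (-4, -3) and (6, -2):
    slope m = ((-2) − (-3)) / (6 − (-4)) = 1/10,
    intercept c = (-3) − m·(-4) = -13/5.
Extremal: y(x) = (1/10) x - 13/5.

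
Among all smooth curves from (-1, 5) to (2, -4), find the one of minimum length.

Arc-length functional: J[y] = ∫ sqrt(1 + (y')^2) dx.
Lagrangian L = sqrt(1 + (y')^2) has no explicit y dependence, so ∂L/∂y = 0 and the Euler-Lagrange equation gives
    d/dx( y' / sqrt(1 + (y')^2) ) = 0  ⇒  y' / sqrt(1 + (y')^2) = const.
Hence y' is constant, so y(x) is affine.
Fitting the endpoints (-1, 5) and (2, -4):
    slope m = ((-4) − 5) / (2 − (-1)) = -3,
    intercept c = 5 − m·(-1) = 2.
Extremal: y(x) = -3 x + 2.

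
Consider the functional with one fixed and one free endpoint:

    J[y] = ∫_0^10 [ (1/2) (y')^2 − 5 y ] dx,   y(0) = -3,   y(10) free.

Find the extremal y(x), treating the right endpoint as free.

The Lagrangian L = (1/2) (y')^2 − 5 y gives
    ∂L/∂y = −5,   ∂L/∂y' = y'.
Euler-Lagrange: d/dx(y') − (−5) = 0, i.e. y'' + 5 = 0, so
    y(x) = −(5/2) x^2 + C1 x + C2.
Fixed left endpoint y(0) = -3 ⇒ C2 = -3.
The right endpoint x = 10 is free, so the natural (transversality) condition is ∂L/∂y' |_{x=10} = 0, i.e. y'(10) = 0.
Compute y'(x) = −5 x + C1, so y'(10) = −50 + C1 = 0 ⇒ C1 = 50.
Therefore the extremal is
    y(x) = −(5/2) x^2 + 50 x − 3.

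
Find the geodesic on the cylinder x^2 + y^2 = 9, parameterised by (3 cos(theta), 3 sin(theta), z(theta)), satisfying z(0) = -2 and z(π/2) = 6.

Parameterise the cylinder of radius R = 3 as
    r(θ) = (3 cos θ, 3 sin θ, z(θ)).
The arc-length element is
    ds = sqrt(9 + (dz/dθ)^2) dθ,
so the Lagrangian is L = sqrt(9 + z'^2).
L depends on z' only, not on z or θ, so ∂L/∂z = 0 and
    ∂L/∂z' = z' / sqrt(9 + z'^2).
The Euler-Lagrange equation gives
    d/dθ( z' / sqrt(9 + z'^2) ) = 0,
so z' is constant. Integrating once:
    z(θ) = a θ + b,
a helix on the cylinder (a straight line when the cylinder is unrolled). The constants a, b are determined by the endpoint conditions.
With endpoint conditions z(0) = -2 and z(π/2) = 6: from z(0) = b we get b = -2, and a·π/2 + -2 = 6 gives a = 16/π, so
    z(θ) = (16/π) θ − 2.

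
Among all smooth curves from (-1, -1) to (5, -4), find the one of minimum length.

Arc-length functional: J[y] = ∫ sqrt(1 + (y')^2) dx.
Lagrangian L = sqrt(1 + (y')^2) has no explicit y dependence, so ∂L/∂y = 0 and the Euler-Lagrange equation gives
    d/dx( y' / sqrt(1 + (y')^2) ) = 0  ⇒  y' / sqrt(1 + (y')^2) = const.
Hence y' is constant, so y(x) is affine.
Fitting the endpoints (-1, -1) and (5, -4):
    slope m = ((-4) − (-1)) / (5 − (-1)) = -1/2,
    intercept c = (-1) − m·(-1) = -3/2.
Extremal: y(x) = (-1/2) x - 3/2.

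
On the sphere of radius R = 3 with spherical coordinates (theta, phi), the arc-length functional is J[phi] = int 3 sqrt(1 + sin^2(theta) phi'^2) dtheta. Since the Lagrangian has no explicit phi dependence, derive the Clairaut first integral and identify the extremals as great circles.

On the sphere of radius R = 3 with spherical coordinates (θ, φ), the induced metric is
    ds^2 = 9(dθ^2 + sin^2(θ) dφ^2).
Parameterise by θ; the arc-length functional is
    J[φ] = ∫ 3 sqrt(1 + sin^2(θ) (dφ/dθ)^2) dθ,
so L = 3 sqrt(1 + sin^2(θ) φ'^2). Compute
    ∂L/∂φ = 0  (L has no explicit φ dependence),
    ∂L/∂φ' = 3 sin^2(θ) φ' / sqrt(1 + sin^2(θ) φ'^2).
Since ∂L/∂φ = 0, the Euler-Lagrange equation
    d/dθ(∂L/∂φ') − ∂L/∂φ = 0
reduces to d/dθ(∂L/∂φ') = 0, i.e. the momentum conjugate to φ is conserved:
    3 sin^2(θ) φ' / sqrt(1 + sin^2(θ) φ'^2) = C.
The overall factor of 3 is constant, so dividing through gives Clairaut's relation sin^2(θ) φ' / sqrt(1 + sin^2(θ) φ'^2) = C' (with C' = C/3). Solving for φ' and integrating gives the great-circle family
    cot(θ) = A cos(φ − φ_0),
i.e. the intersection of the sphere with a plane through the origin. The two constants A and φ_0 (equivalently C and one phase) are fixed by the two endpoint conditions.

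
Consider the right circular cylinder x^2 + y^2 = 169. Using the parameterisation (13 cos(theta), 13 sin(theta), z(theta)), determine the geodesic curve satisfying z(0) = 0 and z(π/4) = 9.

Parameterise the cylinder of radius R = 13 as
    r(θ) = (13 cos θ, 13 sin θ, z(θ)).
The arc-length element is
    ds = sqrt(169 + (dz/dθ)^2) dθ,
so the Lagrangian is L = sqrt(169 + z'^2).
L depends on z' only, not on z or θ, so ∂L/∂z = 0 and
    ∂L/∂z' = z' / sqrt(169 + z'^2).
The Euler-Lagrange equation gives
    d/dθ( z' / sqrt(169 + z'^2) ) = 0,
so z' is constant. Integrating once:
    z(θ) = a θ + b,
a helix on the cylinder (a straight line when the cylinder is unrolled). The constants a, b are determined by the endpoint conditions.
With endpoint conditions z(0) = 0 and z(π/4) = 9: from z(0) = b we get b = 0, and a·π/4 + 0 = 9 gives a = 36/π, so
    z(θ) = (36/π) θ.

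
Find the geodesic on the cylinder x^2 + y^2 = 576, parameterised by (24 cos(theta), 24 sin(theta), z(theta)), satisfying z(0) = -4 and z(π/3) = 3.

Parameterise the cylinder of radius R = 24 as
    r(θ) = (24 cos θ, 24 sin θ, z(θ)).
The arc-length element is
    ds = sqrt(576 + (dz/dθ)^2) dθ,
so the Lagrangian is L = sqrt(576 + z'^2).
L depends on z' only, not on z or θ, so ∂L/∂z = 0 and
    ∂L/∂z' = z' / sqrt(576 + z'^2).
The Euler-Lagrange equation gives
    d/dθ( z' / sqrt(576 + z'^2) ) = 0,
so z' is constant. Integrating once:
    z(θ) = a θ + b,
a helix on the cylinder (a straight line when the cylinder is unrolled). The constants a, b are determined by the endpoint conditions.
With endpoint conditions z(0) = -4 and z(π/3) = 3: from z(0) = b we get b = -4, and a·π/3 + -4 = 3 gives a = 21/π, so
    z(θ) = (21/π) θ − 4.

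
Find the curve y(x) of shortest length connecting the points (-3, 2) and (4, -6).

Arc-length functional: J[y] = ∫ sqrt(1 + (y')^2) dx.
Lagrangian L = sqrt(1 + (y')^2) has no explicit y dependence, so ∂L/∂y = 0 and the Euler-Lagrange equation gives
    d/dx( y' / sqrt(1 + (y')^2) ) = 0  ⇒  y' / sqrt(1 + (y')^2) = const.
Hence y' is constant, so y(x) is affine.
Fitting the endpoints (-3, 2) and (4, -6):
    slope m = ((-6) − 2) / (4 − (-3)) = -8/7,
    intercept c = 2 − m·(-3) = -10/7.
Extremal: y(x) = (-8/7) x - 10/7.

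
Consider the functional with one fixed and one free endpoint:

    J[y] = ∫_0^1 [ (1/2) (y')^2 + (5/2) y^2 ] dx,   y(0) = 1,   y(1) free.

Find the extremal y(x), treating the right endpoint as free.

The Lagrangian L = (1/2) (y')^2 + (5/2) y^2 gives
    ∂L/∂y = 5 y,   ∂L/∂y' = y'.
Euler-Lagrange: y'' − 5 y = 0.
With k = sqrt(5), the general solution is
    y(x) = A cosh(sqrt(5) x) + B sinh(sqrt(5) x).
Fixed left endpoint y(0) = 1 ⇒ A = 1.
The right endpoint x = 1 is free, so the natural (transversality) condition is ∂L/∂y' |_{x=1} = 0, i.e. y'(1) = 0.
Compute y'(x) = A k sinh(k x) + B k cosh(k x), so
    y'(1) = A k sinh(k·1) + B k cosh(k·1) = 0
    ⇒ B = −A tanh(k·1) = − tanh(sqrt(5)·1).
Therefore the extremal is
    y(x) = cosh(sqrt(5) x) − tanh(sqrt(5)·1) sinh(sqrt(5) x).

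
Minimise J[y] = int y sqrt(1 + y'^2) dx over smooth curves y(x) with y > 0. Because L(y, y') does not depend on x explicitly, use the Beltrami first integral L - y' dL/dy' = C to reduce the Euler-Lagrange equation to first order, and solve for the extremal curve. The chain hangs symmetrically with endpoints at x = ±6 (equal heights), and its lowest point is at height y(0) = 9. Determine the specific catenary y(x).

The Lagrangian L(y, y') = y sqrt(1 + y'^2) has no explicit x dependence, so the Beltrami identity applies:
    L − y' ∂L/∂y' = C.
Compute ∂L/∂y' = y · y' / sqrt(1 + y'^2). Then
    L − y' ∂L/∂y'
    = y sqrt(1 + y'^2) − y · y'^2 / sqrt(1 + y'^2)
    = y (1 + y'^2 − y'^2) / sqrt(1 + y'^2)
    = y / sqrt(1 + y'^2) = C.
Squaring gives y^2 = C^2 (1 + y'^2), i.e.
    y'^2 = y^2 / C^2 − 1.
Separating variables,
    dy / sqrt(y^2 − C^2) = dx / C,
and integrating gives arccosh(y / C) = (x − a)/C, so
    y(x) = C cosh((x − a)/C),
the catenary. The constants C and a are fixed by the two endpoint conditions (and, for the hanging-chain problem, the length constraint selects C).
Now fit the given data. The endpoints x = ±6 are symmetric at equal height, so the catenary is even about its minimum: a = 0 and y(x) = C cosh(x/C). The lowest point is y(0) = C cosh(0) = C, and we are told y(0) = 9, so C = 9. Therefore
    y(x) = 9 cosh(x/9),
and at the endpoints
    y(±6) = 9 cosh(6/9).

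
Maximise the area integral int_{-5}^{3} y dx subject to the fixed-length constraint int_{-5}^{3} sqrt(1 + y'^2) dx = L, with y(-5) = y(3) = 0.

Set up the augmented Lagrangian using a multiplier λ for the length constraint:
    F(y, y') = y − λ sqrt(1 + y'^2).
F has no explicit x dependence, so the Beltrami identity yields a first integral
    F − y' ∂F/∂y' = C.
Compute ∂F/∂y' = −λ y' / sqrt(1 + y'^2). Then
    y − λ sqrt(1 + y'^2) + λ y'^2 / sqrt(1 + y'^2) = C
    ⇒  y − λ / sqrt(1 + y'^2) = C.
Solving for y' and integrating gives
    (x − a)^2 + (y − b)^2 = λ^2,
a circular arc of radius λ. The constants a, b are determined by the endpoint conditions y(-5) = y(3) = 0, and λ is fixed implicitly by the length constraint
    ∫_{-5}^{3} sqrt(1 + y'^2) dx = L.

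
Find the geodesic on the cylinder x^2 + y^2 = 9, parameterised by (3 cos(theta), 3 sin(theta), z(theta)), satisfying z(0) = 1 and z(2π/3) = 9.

Parameterise the cylinder of radius R = 3 as
    r(θ) = (3 cos θ, 3 sin θ, z(θ)).
The arc-length element is
    ds = sqrt(9 + (dz/dθ)^2) dθ,
so the Lagrangian is L = sqrt(9 + z'^2).
L depends on z' only, not on z or θ, so ∂L/∂z = 0 and
    ∂L/∂z' = z' / sqrt(9 + z'^2).
The Euler-Lagrange equation gives
    d/dθ( z' / sqrt(9 + z'^2) ) = 0,
so z' is constant. Integrating once:
    z(θ) = a θ + b,
a helix on the cylinder (a straight line when the cylinder is unrolled). The constants a, b are determined by the endpoint conditions.
With endpoint conditions z(0) = 1 and z(2π/3) = 9: from z(0) = b we get b = 1, and a·2π/3 + 1 = 9 gives a = 12/π, so
    z(θ) = (12/π) θ + 1.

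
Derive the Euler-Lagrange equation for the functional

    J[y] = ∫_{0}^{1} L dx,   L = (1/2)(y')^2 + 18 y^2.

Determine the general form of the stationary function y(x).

The Lagrangian is L = (1/2)(y')^2 + 18 y^2.
∂L/∂y = 36y.
∂L/∂y' = y'.
The Euler-Lagrange equation d/dx(∂L/∂y') − ∂L/∂y = 0 becomes:
    y'' - 36 y = 0
General solution: y(x) = A e^(6x) + B e^(-6x), where A and B are arbitrary constants fixed by the endpoint conditions.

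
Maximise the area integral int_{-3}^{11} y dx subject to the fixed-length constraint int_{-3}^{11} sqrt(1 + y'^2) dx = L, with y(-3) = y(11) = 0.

Set up the augmented Lagrangian using a multiplier λ for the length constraint:
    F(y, y') = y − λ sqrt(1 + y'^2).
F has no explicit x dependence, so the Beltrami identity yields a first integral
    F − y' ∂F/∂y' = C.
Compute ∂F/∂y' = −λ y' / sqrt(1 + y'^2). Then
    y − λ sqrt(1 + y'^2) + λ y'^2 / sqrt(1 + y'^2) = C
    ⇒  y − λ / sqrt(1 + y'^2) = C.
Solving for y' and integrating gives
    (x − a)^2 + (y − b)^2 = λ^2,
a circular arc of radius λ. The constants a, b are determined by the endpoint conditions y(-3) = y(11) = 0, and λ is fixed implicitly by the length constraint
    ∫_{-3}^{11} sqrt(1 + y'^2) dx = L.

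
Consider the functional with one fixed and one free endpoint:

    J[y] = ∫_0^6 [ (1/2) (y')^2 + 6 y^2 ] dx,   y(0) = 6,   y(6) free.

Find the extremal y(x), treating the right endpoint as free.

The Lagrangian L = (1/2) (y')^2 + 6 y^2 gives
    ∂L/∂y = 12 y,   ∂L/∂y' = y'.
Euler-Lagrange: y'' − 12 y = 0.
With k = sqrt(12), the general solution is
    y(x) = A cosh(sqrt(12) x) + B sinh(sqrt(12) x).
Fixed left endpoint y(0) = 6 ⇒ A = 6.
The right endpoint x = 6 is free, so the natural (transversality) condition is ∂L/∂y' |_{x=6} = 0, i.e. y'(6) = 0.
Compute y'(x) = A k sinh(k x) + B k cosh(k x), so
    y'(6) = A k sinh(k·6) + B k cosh(k·6) = 0
    ⇒ B = −A tanh(k·6) = − 6 tanh(sqrt(12)·6).
Therefore the extremal is
    y(x) = 6 cosh(sqrt(12) x) − 6 tanh(sqrt(12)·6) sinh(sqrt(12) x).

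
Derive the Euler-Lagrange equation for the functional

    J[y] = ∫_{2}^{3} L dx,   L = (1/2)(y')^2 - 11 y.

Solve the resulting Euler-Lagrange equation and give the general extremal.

The Lagrangian is L = (1/2)(y')^2 - 11 y.
∂L/∂y = -11.
∂L/∂y' = y'.
The Euler-Lagrange equation d/dx(∂L/∂y') − ∂L/∂y = 0 becomes:
    y'' + 11 = 0
General solution: y(x) = -(11/2) x^2 + A x + B, where A and B are arbitrary constants fixed by the endpoint conditions.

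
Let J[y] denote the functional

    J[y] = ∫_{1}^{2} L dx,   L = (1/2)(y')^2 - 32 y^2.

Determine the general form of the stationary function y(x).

The Lagrangian is L = (1/2)(y')^2 - 32 y^2.
∂L/∂y = -64y.
∂L/∂y' = y'.
The Euler-Lagrange equation d/dx(∂L/∂y') − ∂L/∂y = 0 becomes:
    y'' + 64 y = 0
General solution: y(x) = A sin(8x) + B cos(8x), where A and B are arbitrary constants fixed by the endpoint conditions.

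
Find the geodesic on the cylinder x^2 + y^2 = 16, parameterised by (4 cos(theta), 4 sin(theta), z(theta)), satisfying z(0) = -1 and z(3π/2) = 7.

Parameterise the cylinder of radius R = 4 as
    r(θ) = (4 cos θ, 4 sin θ, z(θ)).
The arc-length element is
    ds = sqrt(16 + (dz/dθ)^2) dθ,
so the Lagrangian is L = sqrt(16 + z'^2).
L depends on z' only, not on z or θ, so ∂L/∂z = 0 and
    ∂L/∂z' = z' / sqrt(16 + z'^2).
The Euler-Lagrange equation gives
    d/dθ( z' / sqrt(16 + z'^2) ) = 0,
so z' is constant. Integrating once:
    z(θ) = a θ + b,
a helix on the cylinder (a straight line when the cylinder is unrolled). The constants a, b are determined by the endpoint conditions.
With endpoint conditions z(0) = -1 and z(3π/2) = 7: from z(0) = b we get b = -1, and a·3π/2 + -1 = 7 gives a = 16/(3π), so
    z(θ) = (16/(3π)) θ − 1.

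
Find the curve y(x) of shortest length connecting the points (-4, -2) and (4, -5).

Arc-length functional: J[y] = ∫ sqrt(1 + (y')^2) dx.
Lagrangian L = sqrt(1 + (y')^2) has no explicit y dependence, so ∂L/∂y = 0 and the Euler-Lagrange equation gives
    d/dx( y' / sqrt(1 + (y')^2) ) = 0  ⇒  y' / sqrt(1 + (y')^2) = const.
Hence y' is constant, so y(x) is affine.
Fitting the endpoints (-4, -2) and (4, -5):
    slope m = ((-5) − (-2)) / (4 − (-4)) = -3/8,
    intercept c = (-2) − m·(-4) = -7/2.
Extremal: y(x) = (-3/8) x - 7/2.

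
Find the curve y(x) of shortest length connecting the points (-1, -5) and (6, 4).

Arc-length functional: J[y] = ∫ sqrt(1 + (y')^2) dx.
Lagrangian L = sqrt(1 + (y')^2) has no explicit y dependence, so ∂L/∂y = 0 and the Euler-Lagrange equation gives
    d/dx( y' / sqrt(1 + (y')^2) ) = 0  ⇒  y' / sqrt(1 + (y')^2) = const.
Hence y' is constant, so y(x) is affine.
Fitting the endpoints (-1, -5) and (6, 4):
    slope m = (4 − (-5)) / (6 − (-1)) = 9/7,
    intercept c = (-5) − m·(-1) = -26/7.
Extremal: y(x) = (9/7) x - 26/7.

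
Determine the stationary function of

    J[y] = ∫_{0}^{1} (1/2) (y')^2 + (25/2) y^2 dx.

The Lagrangian is L = (1/2) (y')^2 + (25/2) y^2.
Compute ∂L/∂y = 25y, ∂L/∂y' = y'.
The Euler-Lagrange equation d/dx(∂L/∂y') − ∂L/∂y = 0 reduces to
    y'' − 25 y = 0.
Its general solution is
    y(x) = A e^(5x) + B e^(−5x),
with A, B fixed by the endpoint conditions.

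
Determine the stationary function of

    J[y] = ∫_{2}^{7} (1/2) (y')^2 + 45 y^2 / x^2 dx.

The Lagrangian is L = (1/2) (y')^2 + 45 y^2 / x^2.
Compute ∂L/∂y = 90y/x^2, ∂L/∂y' = y'.
The Euler-Lagrange equation d/dx(∂L/∂y') − ∂L/∂y = 0 reduces to
    y'' − 90/x^2 · y = 0  (x > 0).
Its general solution is
    y(x) = A x^10 + B x^(-9),
with A, B fixed by the endpoint conditions.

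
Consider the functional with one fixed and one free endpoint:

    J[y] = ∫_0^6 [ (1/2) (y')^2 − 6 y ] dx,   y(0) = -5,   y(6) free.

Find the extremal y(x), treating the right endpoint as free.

The Lagrangian L = (1/2) (y')^2 − 6 y gives
    ∂L/∂y = −6,   ∂L/∂y' = y'.
Euler-Lagrange: d/dx(y') − (−6) = 0, i.e. y'' + 6 = 0, so
    y(x) = −(6/2) x^2 + C1 x + C2.
Fixed left endpoint y(0) = -5 ⇒ C2 = -5.
The right endpoint x = 6 is free, so the natural (transversality) condition is ∂L/∂y' |_{x=6} = 0, i.e. y'(6) = 0.
Compute y'(x) = −6 x + C1, so y'(6) = −36 + C1 = 0 ⇒ C1 = 36.
Therefore the extremal is
    y(x) = −3 x^2 + 36 x − 5.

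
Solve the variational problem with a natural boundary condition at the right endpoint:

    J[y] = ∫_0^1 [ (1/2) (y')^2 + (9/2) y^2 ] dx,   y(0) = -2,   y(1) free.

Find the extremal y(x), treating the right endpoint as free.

The Lagrangian L = (1/2) (y')^2 + (9/2) y^2 gives
    ∂L/∂y = 9 y,   ∂L/∂y' = y'.
Euler-Lagrange: y'' − 9 y = 0.
With k = 3, the general solution is
    y(x) = A cosh(3 x) + B sinh(3 x).
Fixed left endpoint y(0) = -2 ⇒ A = -2.
The right endpoint x = 1 is free, so the natural (transversality) condition is ∂L/∂y' |_{x=1} = 0, i.e. y'(1) = 0.
Compute y'(x) = A k sinh(k x) + B k cosh(k x), so
    y'(1) = A k sinh(k·1) + B k cosh(k·1) = 0
    ⇒ B = −A tanh(k·1) = 2 tanh(3·1).
Therefore the extremal is
    y(x) = −2 cosh(3 x) + 2 tanh(3·1) sinh(3 x).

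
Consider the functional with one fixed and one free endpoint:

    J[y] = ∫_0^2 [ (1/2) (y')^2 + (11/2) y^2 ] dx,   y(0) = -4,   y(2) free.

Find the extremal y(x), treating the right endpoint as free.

The Lagrangian L = (1/2) (y')^2 + (11/2) y^2 gives
    ∂L/∂y = 11 y,   ∂L/∂y' = y'.
Euler-Lagrange: y'' − 11 y = 0.
With k = sqrt(11), the general solution is
    y(x) = A cosh(sqrt(11) x) + B sinh(sqrt(11) x).
Fixed left endpoint y(0) = -4 ⇒ A = -4.
The right endpoint x = 2 is free, so the natural (transversality) condition is ∂L/∂y' |_{x=2} = 0, i.e. y'(2) = 0.
Compute y'(x) = A k sinh(k x) + B k cosh(k x), so
    y'(2) = A k sinh(k·2) + B k cosh(k·2) = 0
    ⇒ B = −A tanh(k·2) = 4 tanh(sqrt(11)·2).
Therefore the extremal is
    y(x) = −4 cosh(sqrt(11) x) + 4 tanh(sqrt(11)·2) sinh(sqrt(11) x).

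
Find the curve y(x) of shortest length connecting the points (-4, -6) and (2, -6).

Arc-length functional: J[y] = ∫ sqrt(1 + (y')^2) dx.
Lagrangian L = sqrt(1 + (y')^2) has no explicit y dependence, so ∂L/∂y = 0 and the Euler-Lagrange equation gives
    d/dx( y' / sqrt(1 + (y')^2) ) = 0  ⇒  y' / sqrt(1 + (y')^2) = const.
Hence y' is constant, so y(x) is affine.
Fitting the endpoints (-4, -6) and (2, -6):
    slope m = ((-6) − (-6)) / (2 − (-4)) = 0,
    intercept c = (-6) − m·(-4) = -6.
Extremal: y(x) = -6.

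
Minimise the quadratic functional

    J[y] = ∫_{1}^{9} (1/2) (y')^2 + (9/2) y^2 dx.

The Lagrangian is L = (1/2) (y')^2 + (9/2) y^2.
Compute ∂L/∂y = 9y, ∂L/∂y' = y'.
The Euler-Lagrange equation d/dx(∂L/∂y') − ∂L/∂y = 0 reduces to
    y'' − 9 y = 0.
Its general solution is
    y(x) = A e^(3x) + B e^(−3x),
with A, B fixed by the endpoint conditions.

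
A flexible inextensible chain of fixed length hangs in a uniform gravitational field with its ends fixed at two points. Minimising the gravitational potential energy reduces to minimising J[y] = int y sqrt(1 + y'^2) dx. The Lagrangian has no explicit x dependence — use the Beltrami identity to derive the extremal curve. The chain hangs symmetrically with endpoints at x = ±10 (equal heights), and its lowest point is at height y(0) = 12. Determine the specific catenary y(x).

The Lagrangian L(y, y') = y sqrt(1 + y'^2) has no explicit x dependence, so the Beltrami identity applies:
    L − y' ∂L/∂y' = C.
Compute ∂L/∂y' = y · y' / sqrt(1 + y'^2). Then
    L − y' ∂L/∂y'
    = y sqrt(1 + y'^2) − y · y'^2 / sqrt(1 + y'^2)
    = y (1 + y'^2 − y'^2) / sqrt(1 + y'^2)
    = y / sqrt(1 + y'^2) = C.
Squaring gives y^2 = C^2 (1 + y'^2), i.e.
    y'^2 = y^2 / C^2 − 1.
Separating variables,
    dy / sqrt(y^2 − C^2) = dx / C,
and integrating gives arccosh(y / C) = (x − a)/C, so
    y(x) = C cosh((x − a)/C),
the catenary. The constants C and a are fixed by the two endpoint conditions (and, for the hanging-chain problem, the length constraint selects C).
Now fit the given data. The endpoints x = ±10 are symmetric at equal height, so the catenary is even about its minimum: a = 0 and y(x) = C cosh(x/C). The lowest point is y(0) = C cosh(0) = C, and we are told y(0) = 12, so C = 12. Therefore
    y(x) = 12 cosh(x/12),
and at the endpoints
    y(±10) = 12 cosh(10/12).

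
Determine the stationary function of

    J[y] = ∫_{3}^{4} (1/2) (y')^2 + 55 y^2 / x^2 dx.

The Lagrangian is L = (1/2) (y')^2 + 55 y^2 / x^2.
Compute ∂L/∂y = 110y/x^2, ∂L/∂y' = y'.
The Euler-Lagrange equation d/dx(∂L/∂y') − ∂L/∂y = 0 reduces to
    y'' − 110/x^2 · y = 0  (x > 0).
Its general solution is
    y(x) = A x^11 + B x^(-10),
with A, B fixed by the endpoint conditions.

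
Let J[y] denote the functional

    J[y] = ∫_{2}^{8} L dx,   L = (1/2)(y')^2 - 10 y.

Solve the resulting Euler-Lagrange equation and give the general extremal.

The Lagrangian is L = (1/2)(y')^2 - 10 y.
∂L/∂y = -10.
∂L/∂y' = y'.
The Euler-Lagrange equation d/dx(∂L/∂y') − ∂L/∂y = 0 becomes:
    y'' + 10 = 0
General solution: y(x) = -5 x^2 + A x + B, where A and B are arbitrary constants fixed by the endpoint conditions.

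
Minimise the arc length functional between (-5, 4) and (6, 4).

Arc-length functional: J[y] = ∫ sqrt(1 + (y')^2) dx.
Lagrangian L = sqrt(1 + (y')^2) has no explicit y dependence, so ∂L/∂y = 0 and the Euler-Lagrange equation gives
    d/dx( y' / sqrt(1 + (y')^2) ) = 0  ⇒  y' / sqrt(1 + (y')^2) = const.
Hence y' is constant, so y(x) is affine.
Fitting the endpoints (-5, 4) and (6, 4):
    slope m = (4 − 4) / (6 − (-5)) = 0,
    intercept c = 4 − m·(-5) = 4.
Extremal: y(x) = 4.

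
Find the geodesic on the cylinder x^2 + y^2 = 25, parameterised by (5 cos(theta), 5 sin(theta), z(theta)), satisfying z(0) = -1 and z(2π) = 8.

Parameterise the cylinder of radius R = 5 as
    r(θ) = (5 cos θ, 5 sin θ, z(θ)).
The arc-length element is
    ds = sqrt(25 + (dz/dθ)^2) dθ,
so the Lagrangian is L = sqrt(25 + z'^2).
L depends on z' only, not on z or θ, so ∂L/∂z = 0 and
    ∂L/∂z' = z' / sqrt(25 + z'^2).
The Euler-Lagrange equation gives
    d/dθ( z' / sqrt(25 + z'^2) ) = 0,
so z' is constant. Integrating once:
    z(θ) = a θ + b,
a helix on the cylinder (a straight line when the cylinder is unrolled). The constants a, b are determined by the endpoint conditions.
With endpoint conditions z(0) = -1 and z(2π) = 8: from z(0) = b we get b = -1, and a·2π + -1 = 8 gives a = 9/(2π), so
    z(θ) = (9/(2π)) θ − 1.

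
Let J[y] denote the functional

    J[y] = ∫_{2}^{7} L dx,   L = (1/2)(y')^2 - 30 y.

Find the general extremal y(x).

The Lagrangian is L = (1/2)(y')^2 - 30 y.
∂L/∂y = -30.
∂L/∂y' = y'.
The Euler-Lagrange equation d/dx(∂L/∂y') − ∂L/∂y = 0 becomes:
    y'' + 30 = 0
General solution: y(x) = -15 x^2 + A x + B, where A and B are arbitrary constants fixed by the endpoint conditions.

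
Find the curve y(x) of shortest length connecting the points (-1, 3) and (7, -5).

Arc-length functional: J[y] = ∫ sqrt(1 + (y')^2) dx.
Lagrangian L = sqrt(1 + (y')^2) has no explicit y dependence, so ∂L/∂y = 0 and the Euler-Lagrange equation gives
    d/dx( y' / sqrt(1 + (y')^2) ) = 0  ⇒  y' / sqrt(1 + (y')^2) = const.
Hence y' is constant, so y(x) is affine.
Fitting the endpoints (-1, 3) and (7, -5):
    slope m = ((-5) − 3) / (7 − (-1)) = -1,
    intercept c = 3 − m·(-1) = 2.
Extremal: y(x) = -x + 2.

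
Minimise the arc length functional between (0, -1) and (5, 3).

Arc-length functional: J[y] = ∫ sqrt(1 + (y')^2) dx.
Lagrangian L = sqrt(1 + (y')^2) has no explicit y dependence, so ∂L/∂y = 0 and the Euler-Lagrange equation gives
    d/dx( y' / sqrt(1 + (y')^2) ) = 0  ⇒  y' / sqrt(1 + (y')^2) = const.
Hence y' is constant, so y(x) is affine.
Fitting the endpoints (0, -1) and (5, 3):
    slope m = (3 − (-1)) / (5 − 0) = 4/5,
    intercept c = (-1) − m·0 = -1.
Extremal: y(x) = (4/5) x - 1.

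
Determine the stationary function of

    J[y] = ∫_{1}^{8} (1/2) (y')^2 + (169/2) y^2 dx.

The Lagrangian is L = (1/2) (y')^2 + (169/2) y^2.
Compute ∂L/∂y = 169y, ∂L/∂y' = y'.
The Euler-Lagrange equation d/dx(∂L/∂y') − ∂L/∂y = 0 reduces to
    y'' − 169 y = 0.
Its general solution is
    y(x) = A e^(13x) + B e^(−13x),
with A, B fixed by the endpoint conditions.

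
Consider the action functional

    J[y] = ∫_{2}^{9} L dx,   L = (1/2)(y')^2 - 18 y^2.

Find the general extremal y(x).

The Lagrangian is L = (1/2)(y')^2 - 18 y^2.
∂L/∂y = -36y.
∂L/∂y' = y'.
The Euler-Lagrange equation d/dx(∂L/∂y') − ∂L/∂y = 0 becomes:
    y'' + 36 y = 0
General solution: y(x) = A sin(6x) + B cos(6x), where A and B are arbitrary constants fixed by the endpoint conditions.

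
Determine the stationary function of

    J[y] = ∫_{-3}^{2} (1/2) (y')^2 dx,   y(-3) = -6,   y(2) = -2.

The Lagrangian is L = (1/2) (y')^2.
Compute ∂L/∂y = 0, ∂L/∂y' = y'.
The Euler-Lagrange equation d/dx(∂L/∂y') − ∂L/∂y = 0 reduces to
    y'' = 0.
Its general solution is
    y(x) = A x + B,
with A, B fixed by the endpoint conditions.
Applying the endpoint conditions y(-3) = -6 and y(2) = -2: solve A·-3 + B = -6 and A·2 + B = -2. Subtracting gives A(2 − -3) = -2 − -6, so A = 4/5, and B = -6 − A·-3 = -18/5. Therefore
    y(x) = (4/5) x - 18/5.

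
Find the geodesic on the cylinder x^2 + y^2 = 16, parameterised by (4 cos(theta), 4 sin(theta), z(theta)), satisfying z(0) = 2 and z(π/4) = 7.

Parameterise the cylinder of radius R = 4 as
    r(θ) = (4 cos θ, 4 sin θ, z(θ)).
The arc-length element is
    ds = sqrt(16 + (dz/dθ)^2) dθ,
so the Lagrangian is L = sqrt(16 + z'^2).
L depends on z' only, not on z or θ, so ∂L/∂z = 0 and
    ∂L/∂z' = z' / sqrt(16 + z'^2).
The Euler-Lagrange equation gives
    d/dθ( z' / sqrt(16 + z'^2) ) = 0,
so z' is constant. Integrating once:
    z(θ) = a θ + b,
a helix on the cylinder (a straight line when the cylinder is unrolled). The constants a, b are determined by the endpoint conditions.
With endpoint conditions z(0) = 2 and z(π/4) = 7: from z(0) = b we get b = 2, and a·π/4 + 2 = 7 gives a = 20/π, so
    z(θ) = (20/π) θ + 2.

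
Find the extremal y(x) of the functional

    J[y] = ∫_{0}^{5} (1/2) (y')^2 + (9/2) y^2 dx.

The Lagrangian is L = (1/2) (y')^2 + (9/2) y^2.
Compute ∂L/∂y = 9y, ∂L/∂y' = y'.
The Euler-Lagrange equation d/dx(∂L/∂y') − ∂L/∂y = 0 reduces to
    y'' − 9 y = 0.
Its general solution is
    y(x) = A e^(3x) + B e^(−3x),
with A, B fixed by the endpoint conditions.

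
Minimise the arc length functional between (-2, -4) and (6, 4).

Arc-length functional: J[y] = ∫ sqrt(1 + (y')^2) dx.
Lagrangian L = sqrt(1 + (y')^2) has no explicit y dependence, so ∂L/∂y = 0 and the Euler-Lagrange equation gives
    d/dx( y' / sqrt(1 + (y')^2) ) = 0  ⇒  y' / sqrt(1 + (y')^2) = const.
Hence y' is constant, so y(x) is affine.
Fitting the endpoints (-2, -4) and (6, 4):
    slope m = (4 − (-4)) / (6 − (-2)) = 1,
    intercept c = (-4) − m·(-2) = -2.
Extremal: y(x) = x - 2.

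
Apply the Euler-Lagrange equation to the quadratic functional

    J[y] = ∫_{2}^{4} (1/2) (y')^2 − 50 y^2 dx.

The Lagrangian is L = (1/2) (y')^2 − 50 y^2.
Compute ∂L/∂y = -100y, ∂L/∂y' = y'.
The Euler-Lagrange equation d/dx(∂L/∂y') − ∂L/∂y = 0 reduces to
    y'' + 100 y = 0.
Its general solution is
    y(x) = A sin(10x) + B cos(10x),
with A, B fixed by the endpoint conditions.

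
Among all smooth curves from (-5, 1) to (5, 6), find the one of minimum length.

Arc-length functional: J[y] = ∫ sqrt(1 + (y')^2) dx.
Lagrangian L = sqrt(1 + (y')^2) has no explicit y dependence, so ∂L/∂y = 0 and the Euler-Lagrange equation gives
    d/dx( y' / sqrt(1 + (y')^2) ) = 0  ⇒  y' / sqrt(1 + (y')^2) = const.
Hence y' is constant, so y(x) is affine.
Fitting the endpoints (-5, 1) and (5, 6):
    slope m = (6 − 1) / (5 − (-5)) = 1/2,
    intercept c = 1 − m·(-5) = 7/2.
Extremal: y(x) = (1/2) x + 7/2.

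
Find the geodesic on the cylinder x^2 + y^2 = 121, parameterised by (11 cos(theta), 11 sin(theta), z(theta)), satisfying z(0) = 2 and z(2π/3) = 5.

Parameterise the cylinder of radius R = 11 as
    r(θ) = (11 cos θ, 11 sin θ, z(θ)).
The arc-length element is
    ds = sqrt(121 + (dz/dθ)^2) dθ,
so the Lagrangian is L = sqrt(121 + z'^2).
L depends on z' only, not on z or θ, so ∂L/∂z = 0 and
    ∂L/∂z' = z' / sqrt(121 + z'^2).
The Euler-Lagrange equation gives
    d/dθ( z' / sqrt(121 + z'^2) ) = 0,
so z' is constant. Integrating once:
    z(θ) = a θ + b,
a helix on the cylinder (a straight line when the cylinder is unrolled). The constants a, b are determined by the endpoint conditions.
With endpoint conditions z(0) = 2 and z(2π/3) = 5: from z(0) = b we get b = 2, and a·2π/3 + 2 = 5 gives a = 9/(2π), so
    z(θ) = (9/(2π)) θ + 2.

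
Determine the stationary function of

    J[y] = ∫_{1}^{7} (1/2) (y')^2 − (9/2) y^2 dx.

The Lagrangian is L = (1/2) (y')^2 − (9/2) y^2.
Compute ∂L/∂y = -9y, ∂L/∂y' = y'.
The Euler-Lagrange equation d/dx(∂L/∂y') − ∂L/∂y = 0 reduces to
    y'' + 9 y = 0.
Its general solution is
    y(x) = A sin(3x) + B cos(3x),
with A, B fixed by the endpoint conditions.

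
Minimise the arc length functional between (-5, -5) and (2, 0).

Arc-length functional: J[y] = ∫ sqrt(1 + (y')^2) dx.
Lagrangian L = sqrt(1 + (y')^2) has no explicit y dependence, so ∂L/∂y = 0 and the Euler-Lagrange equation gives
    d/dx( y' / sqrt(1 + (y')^2) ) = 0  ⇒  y' / sqrt(1 + (y')^2) = const.
Hence y' is constant, so y(x) is affine.
Fitting the endpoints (-5, -5) and (2, 0):
    slope m = (0 − (-5)) / (2 − (-5)) = 5/7,
    intercept c = (-5) − m·(-5) = -10/7.
Extremal: y(x) = (5/7) x - 10/7.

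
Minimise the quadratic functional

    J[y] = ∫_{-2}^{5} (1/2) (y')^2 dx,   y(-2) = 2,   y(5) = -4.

The Lagrangian is L = (1/2) (y')^2.
Compute ∂L/∂y = 0, ∂L/∂y' = y'.
The Euler-Lagrange equation d/dx(∂L/∂y') − ∂L/∂y = 0 reduces to
    y'' = 0.
Its general solution is
    y(x) = A x + B,
with A, B fixed by the endpoint conditions.
Applying the endpoint conditions y(-2) = 2 and y(5) = -4: solve A·-2 + B = 2 and A·5 + B = -4. Subtracting gives A(5 − -2) = -4 − 2, so A = -6/7, and B = 2 − A·-2 = 2/7. Therefore
    y(x) = (-6/7) x + 2/7.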